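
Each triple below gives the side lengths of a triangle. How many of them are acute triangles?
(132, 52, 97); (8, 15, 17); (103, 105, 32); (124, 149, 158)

2

(132,52,97): 52²+97² = 12113 < 17424 = 132² → obtuse
(8,15,17): 8²+15² = 289 = 17² → right
(103,105,32): 32²+103² = 11633 > 11025 = 105² → acute
(124,149,158): 124²+149² = 37577 > 24964 = 158² → acute
2 of the 4 are acute.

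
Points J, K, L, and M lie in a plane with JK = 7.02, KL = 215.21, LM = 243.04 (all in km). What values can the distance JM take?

20.81 ≤ JM ≤ 465.27 km

The maximum is all hops collinear in one direction: 7.02 + 215.21 + 243.04 = 465.27.
The longest hop is 243.04; the others sum to 222.23. Folding the others back against it leaves at least 243.04 − 222.23 = 20.81.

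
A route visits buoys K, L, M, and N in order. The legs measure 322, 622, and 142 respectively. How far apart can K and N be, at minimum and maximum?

The maximum is all hops collinear in one direction: 322 + 622 + 142 = 1086.
The longest hop is 622; the others sum to 464. Folding the others back against it leaves at least 622 − 464 = 158.

158 ≤ KN ≤ 1086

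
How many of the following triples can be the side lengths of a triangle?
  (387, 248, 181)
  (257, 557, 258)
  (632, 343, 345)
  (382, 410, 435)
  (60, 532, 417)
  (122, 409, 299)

4

(181,248,387): 181+248 > 387 → valid
(257,258,557): 257+258 ≤ 557 → not valid
(343,345,632): 343+345 > 632 → valid
(382,410,435): 382+410 > 435 → valid
(60,417,532): 60+417 ≤ 532 → not valid
(122,299,409): 122+299 > 409 → valid
4 of the 6 triples form a triangle.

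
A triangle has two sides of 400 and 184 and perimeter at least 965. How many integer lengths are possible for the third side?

203

Triangle inequality: 216 < x < 584. Perimeter ≥ 965 gives x ≥ 965 − 400 − 184 = 381.
So 381 ≤ x < 584; integers 381 through 583: 203 values.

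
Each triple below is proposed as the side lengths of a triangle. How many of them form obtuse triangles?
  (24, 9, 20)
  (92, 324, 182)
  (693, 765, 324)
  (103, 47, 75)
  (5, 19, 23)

(24,9,20): 9²+20² = 481 < 576 = 24² → obtuse
(92,324,182): 92+182 ≤ 324, not a triangle
(693,765,324): 324²+693² = 585225 = 765² → right
(103,47,75): 47²+75² = 7834 < 10609 = 103² → obtuse
(5,19,23): 5²+19² = 386 < 529 = 23² → obtuse
3 of the 5 are obtuse.

3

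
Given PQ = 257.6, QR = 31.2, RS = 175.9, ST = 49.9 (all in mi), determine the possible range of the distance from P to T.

The maximum is all hops collinear in one direction: 257.6 + 31.2 + 175.9 + 49.9 = 514.6.
The longest hop is 257.6; the others sum to 257.0. Folding the others back against it leaves at least 257.6 − 257.0 = 0.6.

0.6 ≤ PT ≤ 514.6 mi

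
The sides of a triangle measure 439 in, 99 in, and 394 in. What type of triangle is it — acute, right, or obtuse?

Compare the square of the longest side to the sum of squares of the other two: 99² + 394² = 165037 < 192721 = 439².

obtuse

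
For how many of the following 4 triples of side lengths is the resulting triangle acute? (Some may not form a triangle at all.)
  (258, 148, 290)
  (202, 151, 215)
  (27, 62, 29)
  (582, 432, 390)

(258,148,290): 148²+258² = 88468 > 84100 = 290² → acute
(202,151,215): 151²+202² = 63605 > 46225 = 215² → acute
(27,62,29): 27+29 ≤ 62, not a triangle
(582,432,390): 390²+432² = 338724 = 582² → right
2 of the 4 are acute.

2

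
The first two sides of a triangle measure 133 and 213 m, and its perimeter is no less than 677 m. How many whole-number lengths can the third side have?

15

Triangle inequality: 80 < x < 346. Perimeter ≥ 677 gives x ≥ 677 − 133 − 213 = 331.
So 331 ≤ x < 346; integers 331 through 345: 15 values.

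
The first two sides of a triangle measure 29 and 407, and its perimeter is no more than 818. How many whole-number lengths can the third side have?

4

Triangle inequality: 378 < x < 436. Perimeter ≤ 818 gives x ≤ 818 − 29 − 407 = 382.
So 378 < x ≤ 382; integers 379 through 382: 4 values.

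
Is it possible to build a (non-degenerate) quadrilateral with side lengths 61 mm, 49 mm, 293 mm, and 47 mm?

For a quadrilateral, each side must be shorter than the sum of the others.
Here the longest side is 293, but the remaining 3 sides sum to only 157.

No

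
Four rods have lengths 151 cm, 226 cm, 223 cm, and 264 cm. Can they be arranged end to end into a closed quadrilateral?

A quadrilateral exists iff every side is shorter than the sum of the others — equivalently, the longest side is less than the sum of the rest.
Longest side 264 < 600 (sum of the remaining 3), so yes.

Yes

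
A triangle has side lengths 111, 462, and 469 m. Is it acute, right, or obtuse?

Compare the square of the longest side to the sum of squares of the other two: 111² + 462² = 225765 > 219961 = 469².

acute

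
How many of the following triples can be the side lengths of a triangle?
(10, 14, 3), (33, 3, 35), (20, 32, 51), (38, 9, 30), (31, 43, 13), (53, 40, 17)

(3,10,14): 3+10 ≤ 14 → not valid
(3,33,35): 3+33 > 35 → valid
(20,32,51): 20+32 > 51 → valid
(9,30,38): 9+30 > 38 → valid
(13,31,43): 13+31 > 43 → valid
(17,40,53): 17+40 > 53 → valid
5 of the 6 triples form a triangle.

5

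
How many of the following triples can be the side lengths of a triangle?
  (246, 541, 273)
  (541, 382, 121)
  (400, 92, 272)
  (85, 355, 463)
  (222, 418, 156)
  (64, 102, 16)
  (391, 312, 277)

1

(246,273,541): 246+273 ≤ 541 → not valid
(121,382,541): 121+382 ≤ 541 → not valid
(92,272,400): 92+272 ≤ 400 → not valid
(85,355,463): 85+355 ≤ 463 → not valid
(156,222,418): 156+222 ≤ 418 → not valid
(16,64,102): 16+64 ≤ 102 → not valid
(277,312,391): 277+312 > 391 → valid
1 of the 7 triples forms a triangle.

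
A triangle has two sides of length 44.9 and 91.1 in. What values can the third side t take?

By the triangle inequality, t must be less than 44.9 + 91.1 = 136.0 and greater than |44.9 − 91.1| = 46.2.

46.2 < t < 136.0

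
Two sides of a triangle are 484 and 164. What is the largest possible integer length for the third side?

647

The third side must be strictly less than 484 + 164 = 648.
The largest integer below 648 is 647.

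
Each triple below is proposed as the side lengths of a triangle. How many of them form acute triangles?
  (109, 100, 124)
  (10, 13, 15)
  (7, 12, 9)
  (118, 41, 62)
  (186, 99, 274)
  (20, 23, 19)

(109,100,124): 100²+109² = 21881 > 15376 = 124² → acute
(10,13,15): 10²+13² = 269 > 225 = 15² → acute
(7,12,9): 7²+9² = 130 < 144 = 12² → obtuse
(118,41,62): 41+62 ≤ 118, not a triangle
(186,99,274): 99²+186² = 44397 < 75076 = 274² → obtuse
(20,23,19): 19²+20² = 761 > 529 = 23² → acute
3 of the 6 are acute.

3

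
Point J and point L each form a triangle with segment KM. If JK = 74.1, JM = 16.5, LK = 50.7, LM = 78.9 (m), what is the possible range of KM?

From triangle JKM: |74.1 − 16.5| < KM < 74.1 + 16.5, i.e. 57.6 < KM < 90.6.
From triangle LKM: 28.2 < KM < 129.6.
Both must hold, so KM lies in the intersection.

57.6 < KM < 90.6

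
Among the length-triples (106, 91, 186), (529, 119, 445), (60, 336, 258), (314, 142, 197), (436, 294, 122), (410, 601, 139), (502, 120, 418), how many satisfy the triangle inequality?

4

(91,106,186): 91+106 > 186 → valid
(119,445,529): 119+445 > 529 → valid
(60,258,336): 60+258 ≤ 336 → not valid
(142,197,314): 142+197 > 314 → valid
(122,294,436): 122+294 ≤ 436 → not valid
(139,410,601): 139+410 ≤ 601 → not valid
(120,418,502): 120+418 > 502 → valid
4 of the 7 triples form a triangle.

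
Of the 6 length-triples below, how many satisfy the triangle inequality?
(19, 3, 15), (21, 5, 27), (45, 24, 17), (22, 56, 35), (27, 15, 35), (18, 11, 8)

3

(3,15,19): 3+15 ≤ 19 → not valid
(5,21,27): 5+21 ≤ 27 → not valid
(17,24,45): 17+24 ≤ 45 → not valid
(22,35,56): 22+35 > 56 → valid
(15,27,35): 15+27 > 35 → valid
(8,11,18): 8+11 > 18 → valid
3 of the 6 triples form a triangle.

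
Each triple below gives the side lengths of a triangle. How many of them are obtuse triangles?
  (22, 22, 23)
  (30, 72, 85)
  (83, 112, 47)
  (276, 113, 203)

(22,22,23): 22²+22² = 968 > 529 = 23² → acute
(30,72,85): 30²+72² = 6084 < 7225 = 85² → obtuse
(83,112,47): 47²+83² = 9098 < 12544 = 112² → obtuse
(276,113,203): 113²+203² = 53978 < 76176 = 276² → obtuse
3 of the 4 are obtuse.

3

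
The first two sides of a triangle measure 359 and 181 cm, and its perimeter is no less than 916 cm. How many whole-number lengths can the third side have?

Triangle inequality: 178 < x < 540. Perimeter ≥ 916 gives x ≥ 916 − 359 − 181 = 376.
So 376 ≤ x < 540; integers 376 through 539: 164 values.

164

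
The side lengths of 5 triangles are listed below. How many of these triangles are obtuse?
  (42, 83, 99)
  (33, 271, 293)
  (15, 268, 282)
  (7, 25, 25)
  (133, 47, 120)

(42,83,99): 42²+83² = 8653 < 9801 = 99² → obtuse
(33,271,293): 33²+271² = 74530 < 85849 = 293² → obtuse
(15,268,282): 15²+268² = 72049 < 79524 = 282² → obtuse
(7,25,25): 7²+25² = 674 > 625 = 25² → acute
(133,47,120): 47²+120² = 16609 < 17689 = 133² → obtuse
4 of the 5 are obtuse.

4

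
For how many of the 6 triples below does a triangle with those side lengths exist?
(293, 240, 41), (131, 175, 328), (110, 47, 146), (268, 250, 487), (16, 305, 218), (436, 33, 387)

(41,240,293): 41+240 ≤ 293 → not valid
(131,175,328): 131+175 ≤ 328 → not valid
(47,110,146): 47+110 > 146 → valid
(250,268,487): 250+268 > 487 → valid
(16,218,305): 16+218 ≤ 305 → not valid
(33,387,436): 33+387 ≤ 436 → not valid
2 of the 6 triples form a triangle.

2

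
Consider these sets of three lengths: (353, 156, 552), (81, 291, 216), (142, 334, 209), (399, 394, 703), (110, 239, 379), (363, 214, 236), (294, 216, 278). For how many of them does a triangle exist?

(156,353,552): 156+353 ≤ 552 → not valid
(81,216,291): 81+216 > 291 → valid
(142,209,334): 142+209 > 334 → valid
(394,399,703): 394+399 > 703 → valid
(110,239,379): 110+239 ≤ 379 → not valid
(214,236,363): 214+236 > 363 → valid
(216,278,294): 216+278 > 294 → valid
5 of the 7 triples form a triangle.

5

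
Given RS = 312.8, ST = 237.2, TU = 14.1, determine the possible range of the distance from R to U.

The maximum is all hops collinear in one direction: 312.8 + 237.2 + 14.1 = 564.1.
The longest hop is 312.8; the others sum to 251.3. Folding the others back against it leaves at least 312.8 − 251.3 = 61.5.

61.5 ≤ RU ≤ 564.1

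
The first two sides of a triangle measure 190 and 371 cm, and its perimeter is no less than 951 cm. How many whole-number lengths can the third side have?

Triangle inequality: 181 < x < 561. Perimeter ≥ 951 gives x ≥ 951 − 190 − 371 = 390.
So 390 ≤ x < 561; integers 390 through 560: 171 values.

171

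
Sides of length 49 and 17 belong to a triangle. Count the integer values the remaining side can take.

The third side lies in the open interval (32, 66).
Integers from 33 to 65 inclusive: 65 − 33 + 1 = 33.

33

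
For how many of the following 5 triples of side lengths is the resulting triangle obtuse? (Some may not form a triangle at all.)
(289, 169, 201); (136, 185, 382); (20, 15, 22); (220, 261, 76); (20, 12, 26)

3

(289,169,201): 169²+201² = 68962 < 83521 = 289² → obtuse
(136,185,382): 136+185 ≤ 382, not a triangle
(20,15,22): 15²+20² = 625 > 484 = 22² → acute
(220,261,76): 76²+220² = 54176 < 68121 = 261² → obtuse
(20,12,26): 12²+20² = 544 < 676 = 26² → obtuse
3 of the 5 are obtuse.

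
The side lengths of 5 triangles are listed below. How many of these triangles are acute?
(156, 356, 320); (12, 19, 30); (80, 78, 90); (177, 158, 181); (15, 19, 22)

3

(156,356,320): 156²+320² = 126736 = 356² → right
(12,19,30): 12²+19² = 505 < 900 = 30² → obtuse
(80,78,90): 78²+80² = 12484 > 8100 = 90² → acute
(177,158,181): 158²+177² = 56293 > 32761 = 181² → acute
(15,19,22): 15²+19² = 586 > 484 = 22² → acute
3 of the 5 are acute.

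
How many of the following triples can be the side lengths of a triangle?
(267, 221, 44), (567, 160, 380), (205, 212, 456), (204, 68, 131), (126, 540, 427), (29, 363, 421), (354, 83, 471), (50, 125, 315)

(44,221,267): 44+221 ≤ 267 → not valid
(160,380,567): 160+380 ≤ 567 → not valid
(205,212,456): 205+212 ≤ 456 → not valid
(68,131,204): 68+131 ≤ 204 → not valid
(126,427,540): 126+427 > 540 → valid
(29,363,421): 29+363 ≤ 421 → not valid
(83,354,471): 83+354 ≤ 471 → not valid
(50,125,315): 50+125 ≤ 315 → not valid
1 of the 8 triples forms a triangle.

1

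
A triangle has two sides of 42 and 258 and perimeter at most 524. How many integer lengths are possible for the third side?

Triangle inequality: 216 < x < 300. Perimeter ≤ 524 gives x ≤ 524 − 42 − 258 = 224.
So 216 < x ≤ 224; integers 217 through 224: 8 values.

8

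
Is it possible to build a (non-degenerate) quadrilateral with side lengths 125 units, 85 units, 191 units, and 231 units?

A quadrilateral exists iff every side is shorter than the sum of the others — equivalently, the longest side is less than the sum of the rest.
Longest side 231 < 401 (sum of the remaining 3), so yes.

Yes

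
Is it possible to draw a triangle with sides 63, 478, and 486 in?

The longest side is 486, and the other two sum to 541.
Since 541 > 486, the triangle inequality holds.

Yes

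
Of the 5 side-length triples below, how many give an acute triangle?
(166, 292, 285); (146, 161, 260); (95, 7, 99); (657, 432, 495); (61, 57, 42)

(166,292,285): 166²+285² = 108781 > 85264 = 292² → acute
(146,161,260): 146²+161² = 47237 < 67600 = 260² → obtuse
(95,7,99): 7²+95² = 9074 < 9801 = 99² → obtuse
(657,432,495): 432²+495² = 431649 = 657² → right
(61,57,42): 42²+57² = 5013 > 3721 = 61² → acute
2 of the 5 are acute.

2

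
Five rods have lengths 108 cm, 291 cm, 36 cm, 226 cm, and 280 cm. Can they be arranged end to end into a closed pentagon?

Yes

A pentagon exists iff every side is shorter than the sum of the others — equivalently, the longest side is less than the sum of the rest.
Longest side 291 < 650 (sum of the remaining 4), so yes.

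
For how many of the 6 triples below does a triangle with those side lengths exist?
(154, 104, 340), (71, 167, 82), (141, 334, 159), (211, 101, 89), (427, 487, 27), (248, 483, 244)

(104,154,340): 104+154 ≤ 340 → not valid
(71,82,167): 71+82 ≤ 167 → not valid
(141,159,334): 141+159 ≤ 334 → not valid
(89,101,211): 89+101 ≤ 211 → not valid
(27,427,487): 27+427 ≤ 487 → not valid
(244,248,483): 244+248 > 483 → valid
1 of the 6 triples forms a triangle.

1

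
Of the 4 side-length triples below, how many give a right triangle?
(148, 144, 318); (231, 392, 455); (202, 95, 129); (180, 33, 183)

2

(148,144,318): 144+148 ≤ 318, not a triangle
(231,392,455): 231²+392² = 207025 = 455² → right
(202,95,129): 95²+129² = 25666 < 40804 = 202² → obtuse
(180,33,183): 33²+180² = 33489 = 183² → right
2 of the 4 are right.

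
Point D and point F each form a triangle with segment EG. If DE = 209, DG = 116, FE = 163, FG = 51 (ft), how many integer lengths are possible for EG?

101

From triangle DEG: 93 < EG < 325.
From triangle FEG: 112 < EG < 214.
Intersection: 112 < EG < 214, so integers 113 through 213: 101 values.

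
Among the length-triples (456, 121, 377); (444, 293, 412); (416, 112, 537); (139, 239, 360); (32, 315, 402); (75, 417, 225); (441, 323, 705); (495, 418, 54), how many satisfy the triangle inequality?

4

(121,377,456): 121+377 > 456 → valid
(293,412,444): 293+412 > 444 → valid
(112,416,537): 112+416 ≤ 537 → not valid
(139,239,360): 139+239 > 360 → valid
(32,315,402): 32+315 ≤ 402 → not valid
(75,225,417): 75+225 ≤ 417 → not valid
(323,441,705): 323+441 > 705 → valid
(54,418,495): 54+418 ≤ 495 → not valid
4 of the 8 triples form a triangle.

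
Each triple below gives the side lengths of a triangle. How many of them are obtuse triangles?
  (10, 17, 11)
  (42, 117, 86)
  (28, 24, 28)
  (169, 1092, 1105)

(10,17,11): 10²+11² = 221 < 289 = 17² → obtuse
(42,117,86): 42²+86² = 9160 < 13689 = 117² → obtuse
(28,24,28): 24²+28² = 1360 > 784 = 28² → acute
(169,1092,1105): 169²+1092² = 1221025 = 1105² → right
2 of the 4 are obtuse.

2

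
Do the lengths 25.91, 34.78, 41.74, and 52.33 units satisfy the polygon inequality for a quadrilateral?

A quadrilateral exists iff every side is shorter than the sum of the others — equivalently, the longest side is less than the sum of the rest.
Longest side 52.33 < 102.43 (sum of the remaining 3), so yes.

Yes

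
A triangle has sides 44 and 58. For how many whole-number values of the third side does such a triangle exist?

87

The third side lies in the open interval (14, 102).
Integers from 15 to 101 inclusive: 101 − 15 + 1 = 87.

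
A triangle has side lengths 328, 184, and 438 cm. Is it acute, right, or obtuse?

obtuse

Compare the square of the longest side to the sum of squares of the other two: 184² + 328² = 141440 < 191844 = 438².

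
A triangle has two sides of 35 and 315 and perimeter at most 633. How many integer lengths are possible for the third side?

Triangle inequality: 280 < x < 350. Perimeter ≤ 633 gives x ≤ 633 − 35 − 315 = 283.
So 280 < x ≤ 283; integers 281 through 283: 3 values.

3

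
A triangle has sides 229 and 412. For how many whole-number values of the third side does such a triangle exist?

The third side lies in the open interval (183, 641).
Integers from 184 to 640 inclusive: 640 − 184 + 1 = 457.

457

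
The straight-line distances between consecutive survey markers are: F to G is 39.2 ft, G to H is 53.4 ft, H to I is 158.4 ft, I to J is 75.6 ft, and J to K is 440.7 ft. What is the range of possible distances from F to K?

114.1 ≤ FK ≤ 767.3 ft

The maximum is all hops collinear in one direction: 39.2 + 53.4 + 158.4 + 75.6 + 440.7 = 767.3.
The longest hop is 440.7; the others sum to 326.6. Folding the others back against it leaves at least 440.7 − 326.6 = 114.1.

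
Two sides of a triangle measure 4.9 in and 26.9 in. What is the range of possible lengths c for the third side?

By the triangle inequality, c must be less than 4.9 + 26.9 = 31.8 and greater than |4.9 − 26.9| = 22.0.

22.0 < c < 31.8 (in)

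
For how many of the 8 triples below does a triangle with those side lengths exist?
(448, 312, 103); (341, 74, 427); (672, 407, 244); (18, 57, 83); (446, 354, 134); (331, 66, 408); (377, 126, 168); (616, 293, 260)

1

(103,312,448): 103+312 ≤ 448 → not valid
(74,341,427): 74+341 ≤ 427 → not valid
(244,407,672): 244+407 ≤ 672 → not valid
(18,57,83): 18+57 ≤ 83 → not valid
(134,354,446): 134+354 > 446 → valid
(66,331,408): 66+331 ≤ 408 → not valid
(126,168,377): 126+168 ≤ 377 → not valid
(260,293,616): 260+293 ≤ 616 → not valid
1 of the 8 triples forms a triangle.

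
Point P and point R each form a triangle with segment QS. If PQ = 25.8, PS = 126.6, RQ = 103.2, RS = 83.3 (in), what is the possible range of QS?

From triangle PQS: |25.8 − 126.6| < QS < 25.8 + 126.6, i.e. 100.8 < QS < 152.4.
From triangle RQS: 19.9 < QS < 186.5.
Both must hold, so QS lies in the intersection.

100.8 < QS < 152.4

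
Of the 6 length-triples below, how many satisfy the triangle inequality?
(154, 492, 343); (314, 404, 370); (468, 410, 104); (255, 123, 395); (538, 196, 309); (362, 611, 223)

(154,343,492): 154+343 > 492 → valid
(314,370,404): 314+370 > 404 → valid
(104,410,468): 104+410 > 468 → valid
(123,255,395): 123+255 ≤ 395 → not valid
(196,309,538): 196+309 ≤ 538 → not valid
(223,362,611): 223+362 ≤ 611 → not valid
3 of the 6 triples form a triangle.

3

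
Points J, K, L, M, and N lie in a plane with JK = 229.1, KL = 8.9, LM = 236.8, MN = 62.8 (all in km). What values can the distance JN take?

0 ≤ JN ≤ 537.6 km

The maximum is all hops collinear in one direction: 229.1 + 8.9 + 236.8 + 62.8 = 537.6.
The longest hop is 236.8; the others sum to 300.8. Since 236.8 ≤ 300.8, the path can fold back on itself completely, so the minimum distance is 0.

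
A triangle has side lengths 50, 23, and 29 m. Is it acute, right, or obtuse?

Compare the square of the longest side to the sum of squares of the other two: 23² + 29² = 1370 < 2500 = 50².

obtuse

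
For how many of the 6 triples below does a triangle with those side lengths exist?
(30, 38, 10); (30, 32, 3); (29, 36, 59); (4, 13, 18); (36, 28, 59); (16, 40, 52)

5

(10,30,38): 10+30 > 38 → valid
(3,30,32): 3+30 > 32 → valid
(29,36,59): 29+36 > 59 → valid
(4,13,18): 4+13 ≤ 18 → not valid
(28,36,59): 28+36 > 59 → valid
(16,40,52): 16+40 > 52 → valid
5 of the 6 triples form a triangle.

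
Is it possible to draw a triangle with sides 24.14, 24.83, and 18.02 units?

Yes

The longest side is 24.83, and the other two sum to 42.16.
Since 42.16 > 24.83, the triangle inequality holds.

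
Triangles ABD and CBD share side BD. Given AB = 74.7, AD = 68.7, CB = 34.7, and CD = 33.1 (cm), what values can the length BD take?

6.0 < BD < 67.8

From triangle ABD: |74.7 − 68.7| < BD < 74.7 + 68.7, i.e. 6.0 < BD < 143.4.
From triangle CBD: 1.6 < BD < 67.8.
Both must hold, so BD lies in the intersection.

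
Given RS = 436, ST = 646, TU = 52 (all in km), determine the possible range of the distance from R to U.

158 ≤ RU ≤ 1134 km

The maximum is all hops collinear in one direction: 436 + 646 + 52 = 1134.
The longest hop is 646; the others sum to 488. Folding the others back against it leaves at least 646 − 488 = 158.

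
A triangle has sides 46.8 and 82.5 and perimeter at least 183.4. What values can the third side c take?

54.1 ≤ c < 129.3

Triangle inequality alone gives 35.7 < c < 129.3.
The perimeter condition gives c ≥ 183.4 − 46.8 − 82.5 = 54.1.
Intersecting the two: 54.1 ≤ c < 129.3.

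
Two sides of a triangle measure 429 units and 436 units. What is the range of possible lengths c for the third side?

By the triangle inequality, c must be less than 429 + 436 = 865 and greater than |429 − 436| = 7.

7 < c < 865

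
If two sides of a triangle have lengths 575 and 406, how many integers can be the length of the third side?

811

The third side lies in the open interval (169, 981).
Integers from 170 to 980 inclusive: 980 − 170 + 1 = 811.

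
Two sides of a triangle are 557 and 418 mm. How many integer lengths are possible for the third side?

The third side lies in the open interval (139, 975).
Integers from 140 to 974 inclusive: 974 − 140 + 1 = 835.

835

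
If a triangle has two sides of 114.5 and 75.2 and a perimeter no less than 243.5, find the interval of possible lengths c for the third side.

53.8 ≤ c < 189.7

Triangle inequality alone gives 39.3 < c < 189.7.
The perimeter condition gives c ≥ 243.5 − 114.5 − 75.2 = 53.8.
Intersecting the two: 53.8 ≤ c < 189.7.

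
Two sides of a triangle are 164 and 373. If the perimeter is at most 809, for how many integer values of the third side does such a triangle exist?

63

Triangle inequality: 209 < x < 537. Perimeter ≤ 809 gives x ≤ 809 − 164 − 373 = 272.
So 209 < x ≤ 272; integers 210 through 272: 63 values.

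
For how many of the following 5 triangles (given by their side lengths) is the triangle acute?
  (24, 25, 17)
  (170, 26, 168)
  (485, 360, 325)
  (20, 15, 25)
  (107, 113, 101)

2

(24,25,17): 17²+24² = 865 > 625 = 25² → acute
(170,26,168): 26²+168² = 28900 = 170² → right
(485,360,325): 325²+360² = 235225 = 485² → right
(20,15,25): 15²+20² = 625 = 25² → right
(107,113,101): 101²+107² = 21650 > 12769 = 113² → acute
2 of the 5 are acute.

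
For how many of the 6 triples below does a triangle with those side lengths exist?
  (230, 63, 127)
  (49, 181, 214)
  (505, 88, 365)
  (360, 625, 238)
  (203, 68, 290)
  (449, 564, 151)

2

(63,127,230): 63+127 ≤ 230 → not valid
(49,181,214): 49+181 > 214 → valid
(88,365,505): 88+365 ≤ 505 → not valid
(238,360,625): 238+360 ≤ 625 → not valid
(68,203,290): 68+203 ≤ 290 → not valid
(151,449,564): 151+449 > 564 → valid
2 of the 6 triples form a triangle.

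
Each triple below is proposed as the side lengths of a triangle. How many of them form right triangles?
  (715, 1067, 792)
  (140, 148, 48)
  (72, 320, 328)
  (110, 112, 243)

3

(715,1067,792): 715²+792² = 1138489 = 1067² → right
(140,148,48): 48²+140² = 21904 = 148² → right
(72,320,328): 72²+320² = 107584 = 328² → right
(110,112,243): 110+112 ≤ 243, not a triangle
3 of the 4 are right.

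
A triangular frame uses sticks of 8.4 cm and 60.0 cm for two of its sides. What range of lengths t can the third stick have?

By the triangle inequality, t must be less than 8.4 + 60.0 = 68.4 and greater than |8.4 − 60.0| = 51.6.

51.6 < t < 68.4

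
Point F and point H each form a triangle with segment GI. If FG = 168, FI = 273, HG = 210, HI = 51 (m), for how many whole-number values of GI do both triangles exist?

101

From triangle FGI: 105 < GI < 441.
From triangle HGI: 159 < GI < 261.
Intersection: 159 < GI < 261, so integers 160 through 260: 101 values.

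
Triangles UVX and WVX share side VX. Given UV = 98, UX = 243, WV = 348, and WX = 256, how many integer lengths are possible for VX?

195

From triangle UVX: 145 < VX < 341.
From triangle WVX: 92 < VX < 604.
Intersection: 145 < VX < 341, so integers 146 through 340: 195 values.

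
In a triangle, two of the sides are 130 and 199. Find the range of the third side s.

69 < s < 329

By the triangle inequality, s must be less than 130 + 199 = 329 and greater than |130 − 199| = 69.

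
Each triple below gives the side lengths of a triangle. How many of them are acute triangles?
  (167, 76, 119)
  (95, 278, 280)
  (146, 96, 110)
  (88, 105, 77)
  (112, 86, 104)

3

(167,76,119): 76²+119² = 19937 < 27889 = 167² → obtuse
(95,278,280): 95²+278² = 86309 > 78400 = 280² → acute
(146,96,110): 96²+110² = 21316 = 146² → right
(88,105,77): 77²+88² = 13673 > 11025 = 105² → acute
(112,86,104): 86²+104² = 18212 > 12544 = 112² → acute
3 of the 5 are acute.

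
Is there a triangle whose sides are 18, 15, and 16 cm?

Yes

The longest side is 18, and the other two sum to 31.
Since 31 > 18, the triangle inequality holds.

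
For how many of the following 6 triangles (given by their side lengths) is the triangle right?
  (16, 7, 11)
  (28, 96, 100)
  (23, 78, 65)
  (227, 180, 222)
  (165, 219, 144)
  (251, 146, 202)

(16,7,11): 7²+11² = 170 < 256 = 16² → obtuse
(28,96,100): 28²+96² = 10000 = 100² → right
(23,78,65): 23²+65² = 4754 < 6084 = 78² → obtuse
(227,180,222): 180²+222² = 81684 > 51529 = 227² → acute
(165,219,144): 144²+165² = 47961 = 219² → right
(251,146,202): 146²+202² = 62120 < 63001 = 251² → obtuse
2 of the 6 are right.

2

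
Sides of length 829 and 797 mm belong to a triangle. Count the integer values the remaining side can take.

1593

The third side lies in the open interval (32, 1626).
Integers from 33 to 1625 inclusive: 1625 − 33 + 1 = 1593.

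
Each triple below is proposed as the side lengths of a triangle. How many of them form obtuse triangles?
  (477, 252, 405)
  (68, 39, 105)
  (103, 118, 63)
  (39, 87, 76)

(477,252,405): 252²+405² = 227529 = 477² → right
(68,39,105): 39²+68² = 6145 < 11025 = 105² → obtuse
(103,118,63): 63²+103² = 14578 > 13924 = 118² → acute
(39,87,76): 39²+76² = 7297 < 7569 = 87² → obtuse
2 of the 4 are obtuse.

2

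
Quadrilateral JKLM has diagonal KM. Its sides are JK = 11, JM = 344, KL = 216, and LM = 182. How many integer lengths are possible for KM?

21

From triangle JKM: 333 < KM < 355.
From triangle LKM: 34 < KM < 398.
Intersection: 333 < KM < 355, so integers 334 through 354: 21 values.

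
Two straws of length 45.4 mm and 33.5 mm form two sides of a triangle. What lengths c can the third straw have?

By the triangle inequality, c must be less than 45.4 + 33.5 = 78.9 and greater than |45.4 − 33.5| = 11.9.

11.9 < c < 78.9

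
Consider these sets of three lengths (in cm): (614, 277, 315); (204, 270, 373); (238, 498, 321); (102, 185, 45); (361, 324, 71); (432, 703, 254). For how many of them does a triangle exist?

3

(277,315,614): 277+315 ≤ 614 → not valid
(204,270,373): 204+270 > 373 → valid
(238,321,498): 238+321 > 498 → valid
(45,102,185): 45+102 ≤ 185 → not valid
(71,324,361): 71+324 > 361 → valid
(254,432,703): 254+432 ≤ 703 → not valid
3 of the 6 triples form a triangle.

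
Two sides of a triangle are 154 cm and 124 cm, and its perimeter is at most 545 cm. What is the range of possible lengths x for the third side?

Triangle inequality alone gives 30 < x < 278.
The perimeter condition gives x ≤ 545 − 154 − 124 = 267.
Intersecting the two: 30 < x ≤ 267.

30 < x ≤ 267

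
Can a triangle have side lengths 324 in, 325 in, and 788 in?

No

The longest side is 788, but the other two sum to only 649.
649 < 788, so the triangle inequality fails.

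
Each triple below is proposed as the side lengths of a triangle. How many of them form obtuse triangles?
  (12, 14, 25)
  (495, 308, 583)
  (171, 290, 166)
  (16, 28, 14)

3

(12,14,25): 12²+14² = 340 < 625 = 25² → obtuse
(495,308,583): 308²+495² = 339889 = 583² → right
(171,290,166): 166²+171² = 56797 < 84100 = 290² → obtuse
(16,28,14): 14²+16² = 452 < 784 = 28² → obtuse
3 of the 4 are obtuse.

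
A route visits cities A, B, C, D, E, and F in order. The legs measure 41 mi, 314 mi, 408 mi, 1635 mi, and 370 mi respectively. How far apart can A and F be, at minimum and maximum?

502 ≤ AF ≤ 2768 mi

The maximum is all hops collinear in one direction: 41 + 314 + 408 + 1635 + 370 = 2768.
The longest hop is 1635; the others sum to 1133. Folding the others back against it leaves at least 1635 − 1133 = 502.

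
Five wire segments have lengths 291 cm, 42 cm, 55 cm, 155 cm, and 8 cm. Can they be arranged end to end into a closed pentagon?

No

For a pentagon, each side must be shorter than the sum of the others.
Here the longest side is 291, but the remaining 4 sides sum to only 260.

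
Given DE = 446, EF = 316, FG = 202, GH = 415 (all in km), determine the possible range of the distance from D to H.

0 ≤ DH ≤ 1379 km

The maximum is all hops collinear in one direction: 446 + 316 + 202 + 415 = 1379.
The longest hop is 446; the others sum to 933. Since 446 ≤ 933, the path can fold back on itself completely, so the minimum distance is 0.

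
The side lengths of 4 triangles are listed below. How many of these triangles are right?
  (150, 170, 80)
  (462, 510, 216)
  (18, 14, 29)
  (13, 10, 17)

(150,170,80): 80²+150² = 28900 = 170² → right
(462,510,216): 216²+462² = 260100 = 510² → right
(18,14,29): 14²+18² = 520 < 841 = 29² → obtuse
(13,10,17): 10²+13² = 269 < 289 = 17² → obtuse
2 of the 4 are right.

2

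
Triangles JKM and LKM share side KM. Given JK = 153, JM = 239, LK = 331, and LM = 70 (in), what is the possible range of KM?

From triangle JKM: |153 − 239| < KM < 153 + 239, i.e. 86 < KM < 392.
From triangle LKM: 261 < KM < 401.
Both must hold, so KM lies in the intersection.

261 < KM < 392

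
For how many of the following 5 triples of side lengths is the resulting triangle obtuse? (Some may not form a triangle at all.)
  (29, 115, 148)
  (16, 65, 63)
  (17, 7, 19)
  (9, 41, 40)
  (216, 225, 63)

(29,115,148): 29+115 ≤ 148, not a triangle
(16,65,63): 16²+63² = 4225 = 65² → right
(17,7,19): 7²+17² = 338 < 361 = 19² → obtuse
(9,41,40): 9²+40² = 1681 = 41² → right
(216,225,63): 63²+216² = 50625 = 225² → right
1 of the 5 is obtuse.

1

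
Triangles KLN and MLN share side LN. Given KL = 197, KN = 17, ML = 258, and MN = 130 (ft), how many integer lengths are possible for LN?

33

From triangle KLN: 180 < LN < 214.
From triangle MLN: 128 < LN < 388.
Intersection: 180 < LN < 214, so integers 181 through 213: 33 values.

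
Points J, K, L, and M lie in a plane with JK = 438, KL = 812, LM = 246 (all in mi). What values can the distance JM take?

128 ≤ JM ≤ 1496 mi

The maximum is all hops collinear in one direction: 438 + 812 + 246 = 1496.
The longest hop is 812; the others sum to 684. Folding the others back against it leaves at least 812 − 684 = 128.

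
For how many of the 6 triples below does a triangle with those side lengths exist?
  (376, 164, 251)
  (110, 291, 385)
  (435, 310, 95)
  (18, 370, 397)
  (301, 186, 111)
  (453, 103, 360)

(164,251,376): 164+251 > 376 → valid
(110,291,385): 110+291 > 385 → valid
(95,310,435): 95+310 ≤ 435 → not valid
(18,370,397): 18+370 ≤ 397 → not valid
(111,186,301): 111+186 ≤ 301 → not valid
(103,360,453): 103+360 > 453 → valid
3 of the 6 triples form a triangle.

3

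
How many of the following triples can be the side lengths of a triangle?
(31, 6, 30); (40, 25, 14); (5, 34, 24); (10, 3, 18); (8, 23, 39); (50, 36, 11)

(6,30,31): 6+30 > 31 → valid
(14,25,40): 14+25 ≤ 40 → not valid
(5,24,34): 5+24 ≤ 34 → not valid
(3,10,18): 3+10 ≤ 18 → not valid
(8,23,39): 8+23 ≤ 39 → not valid
(11,36,50): 11+36 ≤ 50 → not valid
1 of the 6 triples forms a triangle.

1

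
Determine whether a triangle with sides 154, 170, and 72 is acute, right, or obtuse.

Compare the square of the longest side to the sum of squares of the other two: 72² + 154² = 28900 = 170².

right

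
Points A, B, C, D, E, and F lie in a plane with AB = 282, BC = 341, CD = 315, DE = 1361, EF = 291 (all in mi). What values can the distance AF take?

The maximum is all hops collinear in one direction: 282 + 341 + 315 + 1361 + 291 = 2590.
The longest hop is 1361; the others sum to 1229. Folding the others back against it leaves at least 1361 − 1229 = 132.

132 ≤ AF ≤ 2590 mi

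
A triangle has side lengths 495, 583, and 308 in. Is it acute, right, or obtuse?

Compare the square of the longest side to the sum of squares of the other two: 308² + 495² = 339889 = 583².

right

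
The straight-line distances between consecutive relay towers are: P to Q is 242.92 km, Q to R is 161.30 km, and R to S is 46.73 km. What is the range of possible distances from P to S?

34.89 ≤ PS ≤ 450.95 km

The maximum is all hops collinear in one direction: 242.92 + 161.30 + 46.73 = 450.95.
The longest hop is 242.92; the others sum to 208.03. Folding the others back against it leaves at least 242.92 − 208.03 = 34.89.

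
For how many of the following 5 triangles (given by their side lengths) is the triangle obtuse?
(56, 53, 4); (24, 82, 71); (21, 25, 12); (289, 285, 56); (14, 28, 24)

(56,53,4): 4²+53² = 2825 < 3136 = 56² → obtuse
(24,82,71): 24²+71² = 5617 < 6724 = 82² → obtuse
(21,25,12): 12²+21² = 585 < 625 = 25² → obtuse
(289,285,56): 56²+285² = 84361 > 83521 = 289² → acute
(14,28,24): 14²+24² = 772 < 784 = 28² → obtuse
4 of the 5 are obtuse.

4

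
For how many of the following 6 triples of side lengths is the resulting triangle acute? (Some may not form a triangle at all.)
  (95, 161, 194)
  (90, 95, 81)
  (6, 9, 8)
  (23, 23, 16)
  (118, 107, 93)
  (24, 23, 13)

(95,161,194): 95²+161² = 34946 < 37636 = 194² → obtuse
(90,95,81): 81²+90² = 14661 > 9025 = 95² → acute
(6,9,8): 6²+8² = 100 > 81 = 9² → acute
(23,23,16): 16²+23² = 785 > 529 = 23² → acute
(118,107,93): 93²+107² = 20098 > 13924 = 118² → acute
(24,23,13): 13²+23² = 698 > 576 = 24² → acute
5 of the 6 are acute.

5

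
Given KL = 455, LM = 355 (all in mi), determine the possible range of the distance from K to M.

100 ≤ KM ≤ 810 mi

By the triangle inequality, |455 − 355| ≤ KM ≤ 455 + 355.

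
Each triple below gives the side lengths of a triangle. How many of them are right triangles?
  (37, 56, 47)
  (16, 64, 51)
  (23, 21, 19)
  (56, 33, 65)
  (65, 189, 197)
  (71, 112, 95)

1

(37,56,47): 37²+47² = 3578 > 3136 = 56² → acute
(16,64,51): 16²+51² = 2857 < 4096 = 64² → obtuse
(23,21,19): 19²+21² = 802 > 529 = 23² → acute
(56,33,65): 33²+56² = 4225 = 65² → right
(65,189,197): 65²+189² = 39946 > 38809 = 197² → acute
(71,112,95): 71²+95² = 14066 > 12544 = 112² → acute
1 of the 6 is right.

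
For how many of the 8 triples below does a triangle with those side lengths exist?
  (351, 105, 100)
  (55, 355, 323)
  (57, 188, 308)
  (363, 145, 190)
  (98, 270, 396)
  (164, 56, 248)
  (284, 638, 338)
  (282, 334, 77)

2

(100,105,351): 100+105 ≤ 351 → not valid
(55,323,355): 55+323 > 355 → valid
(57,188,308): 57+188 ≤ 308 → not valid
(145,190,363): 145+190 ≤ 363 → not valid
(98,270,396): 98+270 ≤ 396 → not valid
(56,164,248): 56+164 ≤ 248 → not valid
(284,338,638): 284+338 ≤ 638 → not valid
(77,282,334): 77+282 > 334 → valid
2 of the 8 triples form a triangle.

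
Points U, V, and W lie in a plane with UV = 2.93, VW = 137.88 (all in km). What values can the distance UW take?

134.95 ≤ UW ≤ 140.81 km

By the triangle inequality, |2.93 − 137.88| ≤ UW ≤ 2.93 + 137.88.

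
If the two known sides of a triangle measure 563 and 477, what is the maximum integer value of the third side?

1039

The third side must be strictly less than 563 + 477 = 1040.
The largest integer below 1040 is 1039.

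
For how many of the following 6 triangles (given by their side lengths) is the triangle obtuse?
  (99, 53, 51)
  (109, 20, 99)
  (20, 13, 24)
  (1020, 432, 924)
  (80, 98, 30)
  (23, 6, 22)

5

(99,53,51): 51²+53² = 5410 < 9801 = 99² → obtuse
(109,20,99): 20²+99² = 10201 < 11881 = 109² → obtuse
(20,13,24): 13²+20² = 569 < 576 = 24² → obtuse
(1020,432,924): 432²+924² = 1040400 = 1020² → right
(80,98,30): 30²+80² = 7300 < 9604 = 98² → obtuse
(23,6,22): 6²+22² = 520 < 529 = 23² → obtuse
5 of the 6 are obtuse.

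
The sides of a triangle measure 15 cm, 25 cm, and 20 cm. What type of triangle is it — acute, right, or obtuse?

right

Compare the square of the longest side to the sum of squares of the other two: 15² + 20² = 625 = 25².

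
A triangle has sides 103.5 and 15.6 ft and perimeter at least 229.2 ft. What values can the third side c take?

110.1 ≤ c < 119.1 ft

Triangle inequality alone gives 87.9 < c < 119.1.
The perimeter condition gives c ≥ 229.2 − 103.5 − 15.6 = 110.1.
Intersecting the two: 110.1 ≤ c < 119.1.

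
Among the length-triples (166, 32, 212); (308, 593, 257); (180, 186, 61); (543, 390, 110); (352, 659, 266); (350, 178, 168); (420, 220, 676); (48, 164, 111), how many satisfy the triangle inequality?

1

(32,166,212): 32+166 ≤ 212 → not valid
(257,308,593): 257+308 ≤ 593 → not valid
(61,180,186): 61+180 > 186 → valid
(110,390,543): 110+390 ≤ 543 → not valid
(266,352,659): 266+352 ≤ 659 → not valid
(168,178,350): 168+178 ≤ 350 → not valid
(220,420,676): 220+420 ≤ 676 → not valid
(48,111,164): 48+111 ≤ 164 → not valid
1 of the 8 triples forms a triangle.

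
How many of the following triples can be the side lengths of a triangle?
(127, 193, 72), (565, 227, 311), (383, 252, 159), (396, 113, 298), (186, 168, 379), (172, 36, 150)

4

(72,127,193): 72+127 > 193 → valid
(227,311,565): 227+311 ≤ 565 → not valid
(159,252,383): 159+252 > 383 → valid
(113,298,396): 113+298 > 396 → valid
(168,186,379): 168+186 ≤ 379 → not valid
(36,150,172): 36+150 > 172 → valid
4 of the 6 triples form a triangle.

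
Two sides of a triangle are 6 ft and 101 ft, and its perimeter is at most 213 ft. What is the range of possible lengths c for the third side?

95 < c ≤ 106 ft

Triangle inequality alone gives 95 < c < 107.
The perimeter condition gives c ≤ 213 − 6 − 101 = 106.
Intersecting the two: 95 < c ≤ 106.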